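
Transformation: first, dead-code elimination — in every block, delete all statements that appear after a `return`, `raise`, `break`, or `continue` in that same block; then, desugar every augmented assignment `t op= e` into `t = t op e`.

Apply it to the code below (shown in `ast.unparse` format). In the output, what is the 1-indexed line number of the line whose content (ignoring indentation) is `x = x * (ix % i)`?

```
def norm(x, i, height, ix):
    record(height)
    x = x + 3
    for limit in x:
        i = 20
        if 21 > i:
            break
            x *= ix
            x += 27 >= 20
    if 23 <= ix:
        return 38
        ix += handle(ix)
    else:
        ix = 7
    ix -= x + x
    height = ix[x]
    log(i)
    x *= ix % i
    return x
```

Transformed code:
def norm(x, i, height, ix):
    record(height)
    x = x + 3
    for limit in x:
        i = 20
        if 21 > i:
            break
    if 23 <= ix:
        return 38
    else:
        ix = 7
    ix = ix - (x + x)
    height = ix[x]
    log(i)
    x = x * (ix % i)
    return x

15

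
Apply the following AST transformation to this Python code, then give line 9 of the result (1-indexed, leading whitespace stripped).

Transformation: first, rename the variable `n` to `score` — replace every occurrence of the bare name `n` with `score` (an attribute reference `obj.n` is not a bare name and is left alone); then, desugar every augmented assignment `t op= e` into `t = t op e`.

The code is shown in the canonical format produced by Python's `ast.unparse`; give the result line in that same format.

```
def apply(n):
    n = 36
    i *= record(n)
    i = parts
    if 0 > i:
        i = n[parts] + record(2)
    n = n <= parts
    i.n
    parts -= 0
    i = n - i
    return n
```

Transformed code:
def apply(score):
    score = 36
    i = i * record(score)
    i = parts
    if 0 > i:
        i = score[parts] + record(2)
    score = score <= parts
    i.n
    parts = parts - 0
    i = score - i
    return score

parts = parts - 0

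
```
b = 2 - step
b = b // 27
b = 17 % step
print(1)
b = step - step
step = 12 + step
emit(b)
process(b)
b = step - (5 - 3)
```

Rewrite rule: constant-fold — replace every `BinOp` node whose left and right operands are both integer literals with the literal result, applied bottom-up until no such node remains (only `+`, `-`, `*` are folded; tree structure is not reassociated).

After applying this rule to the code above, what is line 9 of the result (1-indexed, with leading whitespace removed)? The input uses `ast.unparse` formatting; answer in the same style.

Transformed code:
b = 2 - step
b = b // 27
b = 17 % step
print(1)
b = step - step
step = 12 + step
emit(b)
process(b)
b = step - 2

b = step - 2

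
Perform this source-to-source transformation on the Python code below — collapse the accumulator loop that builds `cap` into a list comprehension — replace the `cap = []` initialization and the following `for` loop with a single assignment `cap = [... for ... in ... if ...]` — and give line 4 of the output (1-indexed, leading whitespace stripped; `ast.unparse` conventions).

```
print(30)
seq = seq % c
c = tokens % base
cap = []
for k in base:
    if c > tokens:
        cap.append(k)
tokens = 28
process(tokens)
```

Transformed code:
print(30)
seq = seq % c
c = tokens % base
cap = [k for k in base if c > tokens]
tokens = 28
process(tokens)

cap = [k for k in base if c > tokens]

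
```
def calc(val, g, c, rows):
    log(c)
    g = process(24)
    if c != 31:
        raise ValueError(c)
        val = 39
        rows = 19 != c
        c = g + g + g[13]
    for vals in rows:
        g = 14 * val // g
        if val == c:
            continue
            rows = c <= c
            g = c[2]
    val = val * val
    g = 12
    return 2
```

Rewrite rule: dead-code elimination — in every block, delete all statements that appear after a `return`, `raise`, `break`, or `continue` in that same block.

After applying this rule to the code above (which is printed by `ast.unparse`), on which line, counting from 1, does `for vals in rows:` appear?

Transformed code:
def calc(val, g, c, rows):
    log(c)
    g = process(24)
    if c != 31:
        raise ValueError(c)
    for vals in rows:
        g = 14 * val // g
        if val == c:
            continue
    val = val * val
    g = 12
    return 2

6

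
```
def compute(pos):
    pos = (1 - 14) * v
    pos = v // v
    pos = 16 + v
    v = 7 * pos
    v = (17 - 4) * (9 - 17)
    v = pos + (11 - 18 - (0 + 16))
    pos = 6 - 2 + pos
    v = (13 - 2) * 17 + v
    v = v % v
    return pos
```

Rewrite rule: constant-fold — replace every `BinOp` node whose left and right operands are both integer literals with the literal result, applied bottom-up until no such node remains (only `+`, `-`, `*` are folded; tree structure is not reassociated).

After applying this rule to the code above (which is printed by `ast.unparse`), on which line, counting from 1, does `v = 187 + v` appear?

Transformed code:
def compute(pos):
    pos = -13 * v
    pos = v // v
    pos = 16 + v
    v = 7 * pos
    v = -104
    v = pos + -23
    pos = 4 + pos
    v = 187 + v
    v = v % v
    return pos

9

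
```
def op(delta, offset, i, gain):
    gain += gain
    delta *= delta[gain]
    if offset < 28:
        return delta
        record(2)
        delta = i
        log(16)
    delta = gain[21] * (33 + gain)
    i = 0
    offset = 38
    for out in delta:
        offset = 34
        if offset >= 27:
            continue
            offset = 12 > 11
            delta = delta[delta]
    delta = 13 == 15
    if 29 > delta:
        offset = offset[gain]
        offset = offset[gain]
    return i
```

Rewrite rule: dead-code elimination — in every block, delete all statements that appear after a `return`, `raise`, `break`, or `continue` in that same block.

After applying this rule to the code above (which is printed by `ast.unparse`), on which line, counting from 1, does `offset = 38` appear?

8

Transformed code:
def op(delta, offset, i, gain):
    gain += gain
    delta *= delta[gain]
    if offset < 28:
        return delta
    delta = gain[21] * (33 + gain)
    i = 0
    offset = 38
    for out in delta:
        offset = 34
        if offset >= 27:
            continue
    delta = 13 == 15
    if 29 > delta:
        offset = offset[gain]
        offset = offset[gain]
    return i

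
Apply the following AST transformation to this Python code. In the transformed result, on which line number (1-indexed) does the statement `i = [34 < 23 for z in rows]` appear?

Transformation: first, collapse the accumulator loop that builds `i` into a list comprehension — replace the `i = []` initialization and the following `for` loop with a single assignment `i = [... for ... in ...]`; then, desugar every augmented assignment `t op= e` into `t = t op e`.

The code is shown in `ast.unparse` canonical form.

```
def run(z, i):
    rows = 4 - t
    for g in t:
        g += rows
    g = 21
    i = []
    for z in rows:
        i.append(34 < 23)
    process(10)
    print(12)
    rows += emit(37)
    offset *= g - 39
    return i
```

Transformed code:
def run(z, i):
    rows = 4 - t
    for g in t:
        g = g + rows
    g = 21
    i = [34 < 23 for z in rows]
    process(10)
    print(12)
    rows = rows + emit(37)
    offset = offset * (g - 39)
    return i

6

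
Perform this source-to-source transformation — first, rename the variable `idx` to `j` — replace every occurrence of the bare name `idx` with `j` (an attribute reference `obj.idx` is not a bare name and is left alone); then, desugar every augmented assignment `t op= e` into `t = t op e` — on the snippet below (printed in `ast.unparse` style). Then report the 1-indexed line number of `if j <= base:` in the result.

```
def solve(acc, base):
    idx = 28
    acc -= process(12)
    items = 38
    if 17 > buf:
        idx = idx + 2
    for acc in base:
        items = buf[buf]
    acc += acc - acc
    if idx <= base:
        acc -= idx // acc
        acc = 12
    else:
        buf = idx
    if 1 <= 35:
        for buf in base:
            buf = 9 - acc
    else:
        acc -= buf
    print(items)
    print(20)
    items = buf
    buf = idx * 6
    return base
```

10

Transformed code:
def solve(acc, base):
    j = 28
    acc = acc - process(12)
    items = 38
    if 17 > buf:
        j = j + 2
    for acc in base:
        items = buf[buf]
    acc = acc + (acc - acc)
    if j <= base:
        acc = acc - j // acc
        acc = 12
    else:
        buf = j
    if 1 <= 35:
        for buf in base:
            buf = 9 - acc
    else:
        acc = acc - buf
    print(items)
    print(20)
    items = buf
    buf = j * 6
    return base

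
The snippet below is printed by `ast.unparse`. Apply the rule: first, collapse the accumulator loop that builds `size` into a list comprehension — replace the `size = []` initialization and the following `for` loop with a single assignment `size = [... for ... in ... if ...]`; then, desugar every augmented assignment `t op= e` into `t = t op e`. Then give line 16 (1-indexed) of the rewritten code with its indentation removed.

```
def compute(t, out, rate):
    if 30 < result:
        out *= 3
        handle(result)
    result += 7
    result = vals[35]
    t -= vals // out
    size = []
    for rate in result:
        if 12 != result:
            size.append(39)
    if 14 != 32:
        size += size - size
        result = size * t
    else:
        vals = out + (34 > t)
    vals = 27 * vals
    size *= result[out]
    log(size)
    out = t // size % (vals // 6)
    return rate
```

Transformed code:
def compute(t, out, rate):
    if 30 < result:
        out = out * 3
        handle(result)
    result = result + 7
    result = vals[35]
    t = t - vals // out
    size = [39 for rate in result if 12 != result]
    if 14 != 32:
        size = size + (size - size)
        result = size * t
    else:
        vals = out + (34 > t)
    vals = 27 * vals
    size = size * result[out]
    log(size)
    out = t // size % (vals // 6)
    return rate

log(size)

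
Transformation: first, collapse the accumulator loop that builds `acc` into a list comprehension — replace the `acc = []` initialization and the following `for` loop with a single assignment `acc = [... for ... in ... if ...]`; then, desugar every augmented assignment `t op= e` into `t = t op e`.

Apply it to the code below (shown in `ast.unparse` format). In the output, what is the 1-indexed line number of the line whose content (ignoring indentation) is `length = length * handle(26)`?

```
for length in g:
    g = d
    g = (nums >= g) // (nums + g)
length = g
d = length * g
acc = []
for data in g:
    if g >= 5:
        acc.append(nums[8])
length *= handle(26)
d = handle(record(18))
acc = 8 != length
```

7

Transformed code:
for length in g:
    g = d
    g = (nums >= g) // (nums + g)
length = g
d = length * g
acc = [nums[8] for data in g if g >= 5]
length = length * handle(26)
d = handle(record(18))
acc = 8 != length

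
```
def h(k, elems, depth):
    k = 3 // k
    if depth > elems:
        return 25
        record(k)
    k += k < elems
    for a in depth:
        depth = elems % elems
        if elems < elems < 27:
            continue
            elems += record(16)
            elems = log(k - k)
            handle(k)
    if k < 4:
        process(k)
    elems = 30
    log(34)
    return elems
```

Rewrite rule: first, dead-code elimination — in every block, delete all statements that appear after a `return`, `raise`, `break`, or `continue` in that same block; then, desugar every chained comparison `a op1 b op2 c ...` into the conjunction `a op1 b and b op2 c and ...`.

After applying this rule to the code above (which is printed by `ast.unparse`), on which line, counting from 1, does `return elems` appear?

14

Transformed code:
def h(k, elems, depth):
    k = 3 // k
    if depth > elems:
        return 25
    k += k < elems
    for a in depth:
        depth = elems % elems
        if elems < elems and elems < 27:
            continue
    if k < 4:
        process(k)
    elems = 30
    log(34)
    return elems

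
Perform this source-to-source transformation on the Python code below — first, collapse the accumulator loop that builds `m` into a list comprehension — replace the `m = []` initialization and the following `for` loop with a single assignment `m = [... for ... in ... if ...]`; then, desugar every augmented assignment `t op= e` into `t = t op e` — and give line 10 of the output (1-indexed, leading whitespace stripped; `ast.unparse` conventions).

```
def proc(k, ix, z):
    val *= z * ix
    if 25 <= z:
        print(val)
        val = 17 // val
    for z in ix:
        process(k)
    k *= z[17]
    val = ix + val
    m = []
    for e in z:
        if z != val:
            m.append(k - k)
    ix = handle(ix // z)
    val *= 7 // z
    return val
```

Transformed code:
def proc(k, ix, z):
    val = val * (z * ix)
    if 25 <= z:
        print(val)
        val = 17 // val
    for z in ix:
        process(k)
    k = k * z[17]
    val = ix + val
    m = [k - k for e in z if z != val]
    ix = handle(ix // z)
    val = val * (7 // z)
    return val

m = [k - k for e in z if z != val]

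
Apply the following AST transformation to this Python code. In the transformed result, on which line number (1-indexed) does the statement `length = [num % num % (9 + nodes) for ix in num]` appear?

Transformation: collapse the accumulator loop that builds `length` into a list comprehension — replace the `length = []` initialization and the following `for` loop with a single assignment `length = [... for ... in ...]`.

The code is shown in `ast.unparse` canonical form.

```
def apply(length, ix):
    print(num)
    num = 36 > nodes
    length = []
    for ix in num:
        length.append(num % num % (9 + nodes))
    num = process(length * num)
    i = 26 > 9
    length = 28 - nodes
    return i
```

4

Transformed code:
def apply(length, ix):
    print(num)
    num = 36 > nodes
    length = [num % num % (9 + nodes) for ix in num]
    num = process(length * num)
    i = 26 > 9
    length = 28 - nodes
    return i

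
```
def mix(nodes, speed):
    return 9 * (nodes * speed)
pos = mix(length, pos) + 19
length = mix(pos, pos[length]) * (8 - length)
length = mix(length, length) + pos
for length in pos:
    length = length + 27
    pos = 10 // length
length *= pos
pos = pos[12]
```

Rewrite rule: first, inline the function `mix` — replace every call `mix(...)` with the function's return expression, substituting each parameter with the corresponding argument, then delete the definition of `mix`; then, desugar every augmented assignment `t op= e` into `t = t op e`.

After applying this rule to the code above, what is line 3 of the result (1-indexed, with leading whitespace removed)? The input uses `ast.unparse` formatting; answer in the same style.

Transformed code:
pos = 9 * (length * pos) + 19
length = 9 * (pos * pos[length]) * (8 - length)
length = 9 * (length * length) + pos
for length in pos:
    length = length + 27
    pos = 10 // length
length = length * pos
pos = pos[12]

length = 9 * (length * length) + pos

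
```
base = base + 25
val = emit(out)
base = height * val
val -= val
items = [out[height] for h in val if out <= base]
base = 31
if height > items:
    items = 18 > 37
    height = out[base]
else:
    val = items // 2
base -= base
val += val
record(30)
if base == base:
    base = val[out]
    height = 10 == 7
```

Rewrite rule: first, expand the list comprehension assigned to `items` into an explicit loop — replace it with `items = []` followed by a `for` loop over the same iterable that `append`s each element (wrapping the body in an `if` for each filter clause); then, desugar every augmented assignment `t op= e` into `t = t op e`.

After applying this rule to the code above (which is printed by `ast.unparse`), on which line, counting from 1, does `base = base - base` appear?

15

Transformed code:
base = base + 25
val = emit(out)
base = height * val
val = val - val
items = []
for h in val:
    if out <= base:
        items.append(out[height])
base = 31
if height > items:
    items = 18 > 37
    height = out[base]
else:
    val = items // 2
base = base - base
val = val + val
record(30)
if base == base:
    base = val[out]
    height = 10 == 7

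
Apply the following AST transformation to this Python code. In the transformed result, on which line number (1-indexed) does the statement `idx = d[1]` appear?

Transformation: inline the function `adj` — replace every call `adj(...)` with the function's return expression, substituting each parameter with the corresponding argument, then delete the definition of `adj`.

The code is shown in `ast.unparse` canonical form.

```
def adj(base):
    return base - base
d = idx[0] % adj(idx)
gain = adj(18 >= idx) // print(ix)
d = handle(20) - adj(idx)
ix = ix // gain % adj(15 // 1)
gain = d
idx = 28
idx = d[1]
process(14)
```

7

Transformed code:
d = idx[0] % (idx - idx)
gain = ((18 >= idx) - (18 >= idx)) // print(ix)
d = handle(20) - (idx - idx)
ix = ix // gain % (15 // 1 - 15 // 1)
gain = d
idx = 28
idx = d[1]
process(14)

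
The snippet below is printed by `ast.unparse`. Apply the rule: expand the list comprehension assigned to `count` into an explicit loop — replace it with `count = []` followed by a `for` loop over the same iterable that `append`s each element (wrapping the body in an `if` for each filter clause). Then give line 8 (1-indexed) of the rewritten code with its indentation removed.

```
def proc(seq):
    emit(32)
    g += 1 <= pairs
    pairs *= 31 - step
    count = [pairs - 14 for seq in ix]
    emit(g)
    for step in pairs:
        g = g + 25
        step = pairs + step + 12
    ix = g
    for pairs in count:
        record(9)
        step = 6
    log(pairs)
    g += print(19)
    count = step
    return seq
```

Transformed code:
def proc(seq):
    emit(32)
    g += 1 <= pairs
    pairs *= 31 - step
    count = []
    for seq in ix:
        count.append(pairs - 14)
    emit(g)
    for step in pairs:
        g = g + 25
        step = pairs + step + 12
    ix = g
    for pairs in count:
        record(9)
        step = 6
    log(pairs)
    g += print(19)
    count = step
    return seq

emit(g)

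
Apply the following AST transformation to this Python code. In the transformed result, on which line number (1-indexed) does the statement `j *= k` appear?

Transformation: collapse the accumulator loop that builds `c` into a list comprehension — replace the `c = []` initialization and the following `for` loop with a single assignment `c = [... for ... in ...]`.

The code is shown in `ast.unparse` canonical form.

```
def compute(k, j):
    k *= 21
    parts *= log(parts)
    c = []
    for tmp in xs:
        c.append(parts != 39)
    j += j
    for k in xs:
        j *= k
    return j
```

Transformed code:
def compute(k, j):
    k *= 21
    parts *= log(parts)
    c = [parts != 39 for tmp in xs]
    j += j
    for k in xs:
        j *= k
    return j

7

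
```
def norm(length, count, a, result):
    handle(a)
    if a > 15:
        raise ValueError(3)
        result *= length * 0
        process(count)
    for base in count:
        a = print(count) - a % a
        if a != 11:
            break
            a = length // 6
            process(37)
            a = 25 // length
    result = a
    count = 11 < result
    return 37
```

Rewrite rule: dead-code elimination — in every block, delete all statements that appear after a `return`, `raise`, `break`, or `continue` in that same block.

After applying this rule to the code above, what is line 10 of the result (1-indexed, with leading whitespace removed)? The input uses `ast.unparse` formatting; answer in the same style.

Transformed code:
def norm(length, count, a, result):
    handle(a)
    if a > 15:
        raise ValueError(3)
    for base in count:
        a = print(count) - a % a
        if a != 11:
            break
    result = a
    count = 11 < result
    return 37

count = 11 < result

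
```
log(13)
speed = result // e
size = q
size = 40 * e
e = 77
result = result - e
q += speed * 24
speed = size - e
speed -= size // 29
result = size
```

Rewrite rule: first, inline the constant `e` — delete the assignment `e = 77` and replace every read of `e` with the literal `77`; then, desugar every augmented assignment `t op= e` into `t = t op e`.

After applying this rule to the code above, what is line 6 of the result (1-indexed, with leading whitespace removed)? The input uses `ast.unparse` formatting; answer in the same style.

q = q + speed * 24

Transformed code:
log(13)
speed = result // 77
size = q
size = 40 * 77
result = result - 77
q = q + speed * 24
speed = size - 77
speed = speed - size // 29
result = size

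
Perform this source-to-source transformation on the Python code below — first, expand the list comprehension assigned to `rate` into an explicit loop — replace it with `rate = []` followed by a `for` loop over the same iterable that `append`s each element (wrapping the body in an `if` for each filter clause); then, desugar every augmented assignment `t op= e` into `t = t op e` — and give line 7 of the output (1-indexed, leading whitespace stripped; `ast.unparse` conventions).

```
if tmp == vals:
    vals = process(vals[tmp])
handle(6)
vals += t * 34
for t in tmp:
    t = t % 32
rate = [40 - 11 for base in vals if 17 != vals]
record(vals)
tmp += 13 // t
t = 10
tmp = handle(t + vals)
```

Transformed code:
if tmp == vals:
    vals = process(vals[tmp])
handle(6)
vals = vals + t * 34
for t in tmp:
    t = t % 32
rate = []
for base in vals:
    if 17 != vals:
        rate.append(40 - 11)
record(vals)
tmp = tmp + 13 // t
t = 10
tmp = handle(t + vals)

rate = []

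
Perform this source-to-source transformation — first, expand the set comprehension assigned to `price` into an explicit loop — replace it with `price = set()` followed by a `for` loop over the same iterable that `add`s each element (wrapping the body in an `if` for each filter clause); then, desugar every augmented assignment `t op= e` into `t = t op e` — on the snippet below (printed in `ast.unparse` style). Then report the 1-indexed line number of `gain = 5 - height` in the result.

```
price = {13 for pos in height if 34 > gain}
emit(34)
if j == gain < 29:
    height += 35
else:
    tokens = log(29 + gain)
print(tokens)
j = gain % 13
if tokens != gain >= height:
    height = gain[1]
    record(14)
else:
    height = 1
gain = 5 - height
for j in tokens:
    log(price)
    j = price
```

17

Transformed code:
price = set()
for pos in height:
    if 34 > gain:
        price.add(13)
emit(34)
if j == gain < 29:
    height = height + 35
else:
    tokens = log(29 + gain)
print(tokens)
j = gain % 13
if tokens != gain >= height:
    height = gain[1]
    record(14)
else:
    height = 1
gain = 5 - height
for j in tokens:
    log(price)
    j = price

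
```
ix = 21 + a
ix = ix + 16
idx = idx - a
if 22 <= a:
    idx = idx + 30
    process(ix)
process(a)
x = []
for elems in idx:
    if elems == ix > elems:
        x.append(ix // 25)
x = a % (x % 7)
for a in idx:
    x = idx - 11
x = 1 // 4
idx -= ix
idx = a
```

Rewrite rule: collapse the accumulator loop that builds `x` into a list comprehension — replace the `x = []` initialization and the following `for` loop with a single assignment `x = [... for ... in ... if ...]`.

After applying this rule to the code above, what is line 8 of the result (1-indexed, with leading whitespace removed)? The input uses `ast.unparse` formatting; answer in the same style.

x = [ix // 25 for elems in idx if elems == ix > elems]

Transformed code:
ix = 21 + a
ix = ix + 16
idx = idx - a
if 22 <= a:
    idx = idx + 30
    process(ix)
process(a)
x = [ix // 25 for elems in idx if elems == ix > elems]
x = a % (x % 7)
for a in idx:
    x = idx - 11
x = 1 // 4
idx -= ix
idx = a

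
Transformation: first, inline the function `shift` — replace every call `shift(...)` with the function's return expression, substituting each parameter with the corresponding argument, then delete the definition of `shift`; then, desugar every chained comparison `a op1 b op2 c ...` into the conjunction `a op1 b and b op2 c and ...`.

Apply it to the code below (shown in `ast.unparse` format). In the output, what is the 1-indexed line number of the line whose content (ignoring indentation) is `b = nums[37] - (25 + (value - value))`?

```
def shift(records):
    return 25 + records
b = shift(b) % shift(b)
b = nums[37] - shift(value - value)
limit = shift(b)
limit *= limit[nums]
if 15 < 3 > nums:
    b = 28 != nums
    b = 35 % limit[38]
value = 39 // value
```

Transformed code:
b = (25 + b) % (25 + b)
b = nums[37] - (25 + (value - value))
limit = 25 + b
limit *= limit[nums]
if 15 < 3 and 3 > nums:
    b = 28 != nums
    b = 35 % limit[38]
value = 39 // value

2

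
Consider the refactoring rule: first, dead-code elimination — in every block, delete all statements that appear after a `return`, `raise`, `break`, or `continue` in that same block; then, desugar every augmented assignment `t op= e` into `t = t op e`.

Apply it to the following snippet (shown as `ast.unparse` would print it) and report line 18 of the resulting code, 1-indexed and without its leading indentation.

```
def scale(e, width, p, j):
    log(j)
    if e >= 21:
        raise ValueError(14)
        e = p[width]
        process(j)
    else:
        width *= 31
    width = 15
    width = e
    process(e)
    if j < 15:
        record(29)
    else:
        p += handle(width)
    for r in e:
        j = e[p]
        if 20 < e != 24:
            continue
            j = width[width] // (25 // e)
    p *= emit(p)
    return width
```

p = p * emit(p)

Transformed code:
def scale(e, width, p, j):
    log(j)
    if e >= 21:
        raise ValueError(14)
    else:
        width = width * 31
    width = 15
    width = e
    process(e)
    if j < 15:
        record(29)
    else:
        p = p + handle(width)
    for r in e:
        j = e[p]
        if 20 < e != 24:
            continue
    p = p * emit(p)
    return width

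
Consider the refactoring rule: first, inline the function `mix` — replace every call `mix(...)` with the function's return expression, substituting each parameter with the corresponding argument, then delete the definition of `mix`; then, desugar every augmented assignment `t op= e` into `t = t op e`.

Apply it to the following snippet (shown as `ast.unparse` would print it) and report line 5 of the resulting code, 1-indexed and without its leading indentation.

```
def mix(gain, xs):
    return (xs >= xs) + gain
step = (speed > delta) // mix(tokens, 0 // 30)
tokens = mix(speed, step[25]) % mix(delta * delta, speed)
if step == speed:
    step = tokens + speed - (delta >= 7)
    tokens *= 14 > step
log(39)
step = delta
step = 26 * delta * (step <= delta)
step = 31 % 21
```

Transformed code:
step = (speed > delta) // ((0 // 30 >= 0 // 30) + tokens)
tokens = ((step[25] >= step[25]) + speed) % ((speed >= speed) + delta * delta)
if step == speed:
    step = tokens + speed - (delta >= 7)
    tokens = tokens * (14 > step)
log(39)
step = delta
step = 26 * delta * (step <= delta)
step = 31 % 21

tokens = tokens * (14 > step)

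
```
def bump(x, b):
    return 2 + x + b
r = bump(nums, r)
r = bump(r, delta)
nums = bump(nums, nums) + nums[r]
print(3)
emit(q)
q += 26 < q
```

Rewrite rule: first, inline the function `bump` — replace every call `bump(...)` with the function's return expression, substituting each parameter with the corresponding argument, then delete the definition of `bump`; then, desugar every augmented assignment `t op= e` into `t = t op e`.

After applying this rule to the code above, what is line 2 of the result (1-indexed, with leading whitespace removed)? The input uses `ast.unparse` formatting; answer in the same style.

Transformed code:
r = 2 + nums + r
r = 2 + r + delta
nums = 2 + nums + nums + nums[r]
print(3)
emit(q)
q = q + (26 < q)

r = 2 + r + delta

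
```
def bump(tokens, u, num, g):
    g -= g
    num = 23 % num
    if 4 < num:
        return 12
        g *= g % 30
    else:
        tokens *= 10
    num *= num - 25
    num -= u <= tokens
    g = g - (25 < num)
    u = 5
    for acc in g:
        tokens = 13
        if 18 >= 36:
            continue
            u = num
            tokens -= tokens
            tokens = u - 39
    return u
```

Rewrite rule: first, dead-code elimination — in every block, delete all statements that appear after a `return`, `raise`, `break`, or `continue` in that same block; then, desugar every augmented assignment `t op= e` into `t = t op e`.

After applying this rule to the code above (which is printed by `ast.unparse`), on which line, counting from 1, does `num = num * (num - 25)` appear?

Transformed code:
def bump(tokens, u, num, g):
    g = g - g
    num = 23 % num
    if 4 < num:
        return 12
    else:
        tokens = tokens * 10
    num = num * (num - 25)
    num = num - (u <= tokens)
    g = g - (25 < num)
    u = 5
    for acc in g:
        tokens = 13
        if 18 >= 36:
            continue
    return u

8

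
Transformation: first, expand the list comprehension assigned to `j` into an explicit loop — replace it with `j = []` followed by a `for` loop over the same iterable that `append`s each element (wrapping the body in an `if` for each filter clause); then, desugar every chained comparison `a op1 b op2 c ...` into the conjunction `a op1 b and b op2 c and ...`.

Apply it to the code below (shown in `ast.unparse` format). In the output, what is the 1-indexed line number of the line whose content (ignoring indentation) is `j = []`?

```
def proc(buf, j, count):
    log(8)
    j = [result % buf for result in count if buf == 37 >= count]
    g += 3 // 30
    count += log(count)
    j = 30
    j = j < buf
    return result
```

Transformed code:
def proc(buf, j, count):
    log(8)
    j = []
    for result in count:
        if buf == 37 and 37 >= count:
            j.append(result % buf)
    g += 3 // 30
    count += log(count)
    j = 30
    j = j < buf
    return result

3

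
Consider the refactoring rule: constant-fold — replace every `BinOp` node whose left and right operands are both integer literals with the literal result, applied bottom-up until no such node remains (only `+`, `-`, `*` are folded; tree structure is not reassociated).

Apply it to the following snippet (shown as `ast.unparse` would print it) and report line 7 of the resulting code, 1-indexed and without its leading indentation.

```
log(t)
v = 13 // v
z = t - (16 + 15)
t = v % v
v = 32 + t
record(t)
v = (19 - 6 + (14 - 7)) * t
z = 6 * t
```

v = 20 * t

Transformed code:
log(t)
v = 13 // v
z = t - 31
t = v % v
v = 32 + t
record(t)
v = 20 * t
z = 6 * t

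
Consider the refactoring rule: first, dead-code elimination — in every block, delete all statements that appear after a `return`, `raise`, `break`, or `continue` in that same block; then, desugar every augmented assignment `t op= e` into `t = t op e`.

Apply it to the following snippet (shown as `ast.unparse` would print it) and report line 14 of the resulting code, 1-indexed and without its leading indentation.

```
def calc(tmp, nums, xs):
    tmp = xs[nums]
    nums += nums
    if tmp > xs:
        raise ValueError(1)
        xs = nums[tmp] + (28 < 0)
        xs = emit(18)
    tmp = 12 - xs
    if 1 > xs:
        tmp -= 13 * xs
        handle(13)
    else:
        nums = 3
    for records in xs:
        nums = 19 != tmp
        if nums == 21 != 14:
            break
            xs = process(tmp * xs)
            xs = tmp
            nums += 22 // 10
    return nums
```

if nums == 21 != 14:

Transformed code:
def calc(tmp, nums, xs):
    tmp = xs[nums]
    nums = nums + nums
    if tmp > xs:
        raise ValueError(1)
    tmp = 12 - xs
    if 1 > xs:
        tmp = tmp - 13 * xs
        handle(13)
    else:
        nums = 3
    for records in xs:
        nums = 19 != tmp
        if nums == 21 != 14:
            break
    return nums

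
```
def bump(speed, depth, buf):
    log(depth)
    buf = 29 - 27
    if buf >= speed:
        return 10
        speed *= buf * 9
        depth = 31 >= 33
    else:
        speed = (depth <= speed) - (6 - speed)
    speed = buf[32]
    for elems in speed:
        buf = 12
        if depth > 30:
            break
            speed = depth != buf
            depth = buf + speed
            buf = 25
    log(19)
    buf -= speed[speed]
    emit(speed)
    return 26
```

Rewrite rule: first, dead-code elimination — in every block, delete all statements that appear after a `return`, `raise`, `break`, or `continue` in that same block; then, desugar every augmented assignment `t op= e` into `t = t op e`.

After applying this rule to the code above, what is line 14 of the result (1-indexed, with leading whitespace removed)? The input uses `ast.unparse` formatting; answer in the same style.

buf = buf - speed[speed]

Transformed code:
def bump(speed, depth, buf):
    log(depth)
    buf = 29 - 27
    if buf >= speed:
        return 10
    else:
        speed = (depth <= speed) - (6 - speed)
    speed = buf[32]
    for elems in speed:
        buf = 12
        if depth > 30:
            break
    log(19)
    buf = buf - speed[speed]
    emit(speed)
    return 26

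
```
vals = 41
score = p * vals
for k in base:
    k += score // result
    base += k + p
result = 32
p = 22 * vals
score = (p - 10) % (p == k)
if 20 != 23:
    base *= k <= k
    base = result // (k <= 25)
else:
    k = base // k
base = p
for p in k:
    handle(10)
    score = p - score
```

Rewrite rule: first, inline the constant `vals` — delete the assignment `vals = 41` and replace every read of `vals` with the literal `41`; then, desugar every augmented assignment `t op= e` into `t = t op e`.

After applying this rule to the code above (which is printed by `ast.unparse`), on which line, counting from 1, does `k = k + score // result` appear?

Transformed code:
score = p * 41
for k in base:
    k = k + score // result
    base = base + (k + p)
result = 32
p = 22 * 41
score = (p - 10) % (p == k)
if 20 != 23:
    base = base * (k <= k)
    base = result // (k <= 25)
else:
    k = base // k
base = p
for p in k:
    handle(10)
    score = p - score

3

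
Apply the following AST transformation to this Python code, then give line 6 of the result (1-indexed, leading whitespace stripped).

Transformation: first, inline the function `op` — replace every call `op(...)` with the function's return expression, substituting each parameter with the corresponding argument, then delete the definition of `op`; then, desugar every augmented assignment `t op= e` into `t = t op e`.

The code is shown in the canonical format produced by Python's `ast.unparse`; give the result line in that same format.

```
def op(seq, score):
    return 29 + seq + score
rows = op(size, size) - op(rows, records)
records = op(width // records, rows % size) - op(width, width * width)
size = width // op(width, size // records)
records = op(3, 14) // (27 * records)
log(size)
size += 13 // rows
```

Transformed code:
rows = 29 + size + size - (29 + rows + records)
records = 29 + width // records + rows % size - (29 + width + width * width)
size = width // (29 + width + size // records)
records = (29 + 3 + 14) // (27 * records)
log(size)
size = size + 13 // rows

size = size + 13 // rows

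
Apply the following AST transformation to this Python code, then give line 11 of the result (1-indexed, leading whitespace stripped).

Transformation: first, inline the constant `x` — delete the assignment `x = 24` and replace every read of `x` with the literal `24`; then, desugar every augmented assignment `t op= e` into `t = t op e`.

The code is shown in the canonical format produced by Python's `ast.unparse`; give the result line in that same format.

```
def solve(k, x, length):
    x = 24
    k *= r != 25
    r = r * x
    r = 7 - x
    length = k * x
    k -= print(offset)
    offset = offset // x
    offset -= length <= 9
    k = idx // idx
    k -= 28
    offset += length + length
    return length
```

Transformed code:
def solve(k, x, length):
    k = k * (r != 25)
    r = r * 24
    r = 7 - 24
    length = k * 24
    k = k - print(offset)
    offset = offset // 24
    offset = offset - (length <= 9)
    k = idx // idx
    k = k - 28
    offset = offset + (length + length)
    return length

offset = offset + (length + length)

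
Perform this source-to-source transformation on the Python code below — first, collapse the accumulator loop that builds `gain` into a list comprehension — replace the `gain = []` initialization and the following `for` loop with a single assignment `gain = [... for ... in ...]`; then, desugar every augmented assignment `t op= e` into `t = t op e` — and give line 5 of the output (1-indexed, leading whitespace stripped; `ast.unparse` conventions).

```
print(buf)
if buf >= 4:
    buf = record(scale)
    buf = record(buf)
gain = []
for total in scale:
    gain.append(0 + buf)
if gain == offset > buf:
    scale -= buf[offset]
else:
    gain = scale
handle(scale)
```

Transformed code:
print(buf)
if buf >= 4:
    buf = record(scale)
    buf = record(buf)
gain = [0 + buf for total in scale]
if gain == offset > buf:
    scale = scale - buf[offset]
else:
    gain = scale
handle(scale)

gain = [0 + buf for total in scale]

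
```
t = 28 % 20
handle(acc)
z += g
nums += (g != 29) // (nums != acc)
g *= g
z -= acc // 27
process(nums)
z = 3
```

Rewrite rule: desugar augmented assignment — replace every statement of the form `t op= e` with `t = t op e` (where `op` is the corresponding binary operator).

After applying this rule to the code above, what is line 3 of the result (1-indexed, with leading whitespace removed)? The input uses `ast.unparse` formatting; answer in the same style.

Transformed code:
t = 28 % 20
handle(acc)
z = z + g
nums = nums + (g != 29) // (nums != acc)
g = g * g
z = z - acc // 27
process(nums)
z = 3

z = z + g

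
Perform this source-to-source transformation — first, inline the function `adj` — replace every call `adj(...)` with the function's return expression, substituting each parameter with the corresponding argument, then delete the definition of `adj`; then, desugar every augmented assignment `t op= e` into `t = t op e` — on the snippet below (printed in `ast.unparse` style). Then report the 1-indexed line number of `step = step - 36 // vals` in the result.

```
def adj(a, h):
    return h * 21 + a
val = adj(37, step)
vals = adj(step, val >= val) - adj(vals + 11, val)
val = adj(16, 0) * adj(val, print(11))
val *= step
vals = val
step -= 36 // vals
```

Transformed code:
val = step * 21 + 37
vals = (val >= val) * 21 + step - (val * 21 + (vals + 11))
val = (0 * 21 + 16) * (print(11) * 21 + val)
val = val * step
vals = val
step = step - 36 // vals

6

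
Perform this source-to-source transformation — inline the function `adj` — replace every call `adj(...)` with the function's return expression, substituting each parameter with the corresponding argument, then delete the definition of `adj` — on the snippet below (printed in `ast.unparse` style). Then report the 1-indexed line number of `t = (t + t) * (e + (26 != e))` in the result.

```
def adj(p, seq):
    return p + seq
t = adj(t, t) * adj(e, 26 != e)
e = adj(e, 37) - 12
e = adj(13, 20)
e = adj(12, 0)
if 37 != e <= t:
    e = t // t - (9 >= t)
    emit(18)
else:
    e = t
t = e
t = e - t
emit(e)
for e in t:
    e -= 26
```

1

Transformed code:
t = (t + t) * (e + (26 != e))
e = e + 37 - 12
e = 13 + 20
e = 12 + 0
if 37 != e <= t:
    e = t // t - (9 >= t)
    emit(18)
else:
    e = t
t = e
t = e - t
emit(e)
for e in t:
    e -= 26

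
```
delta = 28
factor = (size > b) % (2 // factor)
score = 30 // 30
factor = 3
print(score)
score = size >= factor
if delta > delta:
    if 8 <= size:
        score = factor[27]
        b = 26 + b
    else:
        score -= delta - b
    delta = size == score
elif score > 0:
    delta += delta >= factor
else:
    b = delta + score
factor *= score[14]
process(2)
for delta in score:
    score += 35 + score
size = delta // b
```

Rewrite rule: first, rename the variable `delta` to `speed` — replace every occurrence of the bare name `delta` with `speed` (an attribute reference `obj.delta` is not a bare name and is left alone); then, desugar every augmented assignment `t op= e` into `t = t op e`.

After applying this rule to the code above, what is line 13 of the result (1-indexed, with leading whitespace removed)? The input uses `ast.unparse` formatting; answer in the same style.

speed = size == score

Transformed code:
speed = 28
factor = (size > b) % (2 // factor)
score = 30 // 30
factor = 3
print(score)
score = size >= factor
if speed > speed:
    if 8 <= size:
        score = factor[27]
        b = 26 + b
    else:
        score = score - (speed - b)
    speed = size == score
elif score > 0:
    speed = speed + (speed >= factor)
else:
    b = speed + score
factor = factor * score[14]
process(2)
for speed in score:
    score = score + (35 + score)
size = speed // b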